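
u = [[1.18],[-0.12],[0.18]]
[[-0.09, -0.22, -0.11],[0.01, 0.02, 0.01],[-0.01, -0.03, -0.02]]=u@[[-0.08, -0.19, -0.09]]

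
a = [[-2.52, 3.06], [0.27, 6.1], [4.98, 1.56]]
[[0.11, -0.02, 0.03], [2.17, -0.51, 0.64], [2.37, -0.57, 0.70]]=a @ [[0.37, -0.09, 0.11],[0.34, -0.08, 0.10]]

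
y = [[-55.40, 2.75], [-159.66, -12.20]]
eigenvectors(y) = [[-0.17, -0.10], [-0.99, -0.99]]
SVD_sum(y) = [[-55.01, -3.46],[-159.79, -10.06]] + [[-0.39, 6.21], [0.13, -2.14]]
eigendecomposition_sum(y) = [[-99.94, 10.24], [-594.41, 60.89]] + [[44.54, -7.49], [434.75, -73.09]]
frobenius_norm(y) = 169.46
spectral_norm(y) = 169.33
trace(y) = -67.60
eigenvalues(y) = [-39.04, -28.56]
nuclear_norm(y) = 175.92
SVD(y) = [[-0.33, -0.95], [-0.95, 0.33]] @ diag([169.3325852743295, 6.5843499536354395]) @ [[1.0, 0.06], [0.06, -1.0]]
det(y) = 1114.94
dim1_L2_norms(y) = [55.47, 160.13]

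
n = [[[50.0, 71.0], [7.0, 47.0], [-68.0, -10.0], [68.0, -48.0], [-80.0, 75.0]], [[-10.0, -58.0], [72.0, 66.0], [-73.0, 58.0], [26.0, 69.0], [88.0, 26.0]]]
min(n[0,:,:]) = -80.0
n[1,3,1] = 69.0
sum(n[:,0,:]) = 53.0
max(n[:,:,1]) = 75.0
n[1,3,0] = 26.0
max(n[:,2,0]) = -68.0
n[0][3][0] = 68.0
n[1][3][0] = 26.0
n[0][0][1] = 71.0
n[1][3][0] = 26.0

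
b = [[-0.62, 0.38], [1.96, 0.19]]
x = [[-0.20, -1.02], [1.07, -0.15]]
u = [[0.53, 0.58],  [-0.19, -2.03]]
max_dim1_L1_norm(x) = 1.22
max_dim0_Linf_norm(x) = 1.07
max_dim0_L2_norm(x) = 1.09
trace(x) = -0.35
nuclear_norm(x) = 2.12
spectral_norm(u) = 2.14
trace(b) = -0.43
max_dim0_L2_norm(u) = 2.11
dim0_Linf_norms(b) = [1.96, 0.38]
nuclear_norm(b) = 2.48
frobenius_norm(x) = 1.50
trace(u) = -1.50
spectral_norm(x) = 1.09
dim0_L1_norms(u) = [0.72, 2.61]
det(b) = -0.86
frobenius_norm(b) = 2.10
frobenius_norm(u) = 2.19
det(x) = 1.12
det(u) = -0.97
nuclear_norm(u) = 2.59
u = b @ x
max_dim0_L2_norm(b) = 2.06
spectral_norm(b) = 2.06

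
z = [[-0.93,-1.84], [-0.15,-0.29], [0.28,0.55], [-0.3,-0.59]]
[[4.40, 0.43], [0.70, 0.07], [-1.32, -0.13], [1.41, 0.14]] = z @ [[-1.13,0.86],[-1.82,-0.67]]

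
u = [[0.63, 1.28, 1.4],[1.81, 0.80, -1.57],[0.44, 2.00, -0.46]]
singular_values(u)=[3.0, 2.19, 0.99]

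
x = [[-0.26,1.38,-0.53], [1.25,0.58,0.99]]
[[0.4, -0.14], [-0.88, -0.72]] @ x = [[-0.28, 0.47, -0.35], [-0.67, -1.63, -0.25]]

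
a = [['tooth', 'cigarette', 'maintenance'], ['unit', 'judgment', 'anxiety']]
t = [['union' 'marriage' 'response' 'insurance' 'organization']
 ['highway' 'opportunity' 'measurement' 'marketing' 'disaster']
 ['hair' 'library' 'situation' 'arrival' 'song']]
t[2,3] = 'arrival'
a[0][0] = 'tooth'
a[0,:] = ['tooth', 'cigarette', 'maintenance']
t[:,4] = ['organization', 'disaster', 'song']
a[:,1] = ['cigarette', 'judgment']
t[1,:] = ['highway', 'opportunity', 'measurement', 'marketing', 'disaster']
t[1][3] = 'marketing'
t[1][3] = 'marketing'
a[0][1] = 'cigarette'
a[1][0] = 'unit'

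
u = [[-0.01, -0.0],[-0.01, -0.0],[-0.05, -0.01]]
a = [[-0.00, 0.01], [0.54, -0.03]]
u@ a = [[0.0, -0.00], [0.00, -0.0], [-0.01, -0.0]]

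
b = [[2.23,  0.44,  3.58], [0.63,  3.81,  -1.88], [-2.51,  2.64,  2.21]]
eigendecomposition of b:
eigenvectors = [[-0.03+0.66j, -0.03-0.66j, (0.64+0j)], [(-0.03-0.33j), (-0.03+0.33j), (0.74+0j)], [(-0.68+0j), (-0.68-0j), (0.2+0j)]]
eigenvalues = [(2.2+3.71j), (2.2-3.71j), (3.85+0j)]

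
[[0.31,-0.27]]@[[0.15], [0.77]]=[[-0.16]]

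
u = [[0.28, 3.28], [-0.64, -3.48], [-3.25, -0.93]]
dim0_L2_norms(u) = [3.32, 4.87]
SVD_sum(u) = [[1.18, 2.91], [-1.30, -3.21], [-0.78, -1.93]] + [[-0.9, 0.37], [0.66, -0.27], [-2.47, 1.00]]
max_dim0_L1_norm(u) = 7.69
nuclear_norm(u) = 8.05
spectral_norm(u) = 5.12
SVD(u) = [[0.61, -0.33],[-0.68, 0.25],[-0.41, -0.91]] @ diag([5.122367071941988, 2.9232782249188096]) @ [[0.38,0.93], [0.93,-0.38]]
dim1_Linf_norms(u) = [3.28, 3.48, 3.25]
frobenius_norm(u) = 5.90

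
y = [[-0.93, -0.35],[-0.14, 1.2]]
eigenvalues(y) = [-0.95, 1.22]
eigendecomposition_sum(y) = [[-0.94, -0.15], [-0.06, -0.01]] + [[0.01, -0.20], [-0.08, 1.21]]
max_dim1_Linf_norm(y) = 1.2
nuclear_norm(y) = 2.19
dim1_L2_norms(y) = [0.99, 1.21]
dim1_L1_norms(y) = [1.28, 1.34]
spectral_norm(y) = 1.26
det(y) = -1.17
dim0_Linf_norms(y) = [0.93, 1.2]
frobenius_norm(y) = 1.56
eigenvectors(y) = [[-1.0,0.16], [-0.06,-0.99]]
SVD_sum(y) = [[-0.12, -0.53], [0.25, 1.11]] + [[-0.81, 0.18],  [-0.39, 0.09]]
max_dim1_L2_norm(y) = 1.21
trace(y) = 0.27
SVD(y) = [[-0.43,  0.9],  [0.9,  0.43]] @ diag([1.2638437733618522, 0.9217911458321107]) @ [[0.22, 0.98], [-0.98, 0.22]]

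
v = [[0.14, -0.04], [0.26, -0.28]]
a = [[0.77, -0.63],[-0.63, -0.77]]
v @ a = [[0.13, -0.06], [0.38, 0.05]]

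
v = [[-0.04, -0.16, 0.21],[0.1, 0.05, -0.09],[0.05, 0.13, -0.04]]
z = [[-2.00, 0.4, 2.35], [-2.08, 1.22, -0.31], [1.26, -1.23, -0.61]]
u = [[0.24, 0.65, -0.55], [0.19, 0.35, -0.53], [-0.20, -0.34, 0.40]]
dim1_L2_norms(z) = [3.11, 2.43, 1.86]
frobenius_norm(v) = 0.34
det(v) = 0.00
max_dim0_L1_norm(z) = 5.34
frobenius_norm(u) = 1.24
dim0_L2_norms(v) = [0.12, 0.21, 0.23]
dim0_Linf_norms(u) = [0.24, 0.65, 0.55]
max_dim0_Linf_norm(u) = 0.65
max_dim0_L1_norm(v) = 0.34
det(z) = 3.99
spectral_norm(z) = 3.89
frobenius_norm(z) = 4.37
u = z @ v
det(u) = 0.01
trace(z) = -1.39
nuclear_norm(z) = 6.34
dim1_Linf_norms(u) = [0.65, 0.53, 0.4]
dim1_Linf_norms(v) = [0.21, 0.1, 0.13]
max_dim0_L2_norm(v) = 0.23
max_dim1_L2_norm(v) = 0.27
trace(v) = -0.03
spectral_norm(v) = 0.32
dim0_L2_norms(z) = [3.15, 1.78, 2.45]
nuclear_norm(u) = 1.42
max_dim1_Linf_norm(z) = 2.35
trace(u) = 0.99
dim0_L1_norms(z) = [5.34, 2.85, 3.27]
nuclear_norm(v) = 0.47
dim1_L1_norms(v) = [0.41, 0.24, 0.22]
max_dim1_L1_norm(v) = 0.41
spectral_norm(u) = 1.23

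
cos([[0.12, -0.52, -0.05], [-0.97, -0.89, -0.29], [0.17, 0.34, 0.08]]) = [[0.76, -0.17, -0.06], [-0.3, 0.46, -0.13], [0.13, 0.16, 1.04]]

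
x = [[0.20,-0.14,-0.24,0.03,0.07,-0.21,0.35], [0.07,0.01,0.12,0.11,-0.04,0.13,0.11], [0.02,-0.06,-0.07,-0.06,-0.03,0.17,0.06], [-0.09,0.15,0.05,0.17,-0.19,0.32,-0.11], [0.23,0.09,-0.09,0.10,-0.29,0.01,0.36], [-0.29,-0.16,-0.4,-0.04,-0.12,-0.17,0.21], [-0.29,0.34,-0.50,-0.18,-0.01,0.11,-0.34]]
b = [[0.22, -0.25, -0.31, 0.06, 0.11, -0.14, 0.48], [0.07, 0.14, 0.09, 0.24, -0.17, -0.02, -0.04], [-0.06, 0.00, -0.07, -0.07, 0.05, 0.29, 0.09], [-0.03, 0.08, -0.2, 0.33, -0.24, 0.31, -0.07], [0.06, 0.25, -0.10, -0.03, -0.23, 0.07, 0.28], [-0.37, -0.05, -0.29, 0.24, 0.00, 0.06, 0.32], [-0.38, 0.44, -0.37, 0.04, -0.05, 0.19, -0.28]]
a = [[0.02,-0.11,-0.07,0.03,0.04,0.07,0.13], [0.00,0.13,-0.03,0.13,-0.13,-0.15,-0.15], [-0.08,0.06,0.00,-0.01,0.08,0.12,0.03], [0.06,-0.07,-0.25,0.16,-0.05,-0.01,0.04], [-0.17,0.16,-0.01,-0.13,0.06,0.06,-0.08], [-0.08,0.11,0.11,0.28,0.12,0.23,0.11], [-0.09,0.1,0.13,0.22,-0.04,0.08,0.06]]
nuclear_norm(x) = 2.94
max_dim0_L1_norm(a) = 0.96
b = x + a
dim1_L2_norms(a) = [0.2, 0.31, 0.18, 0.32, 0.29, 0.43, 0.31]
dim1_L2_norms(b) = [0.69, 0.35, 0.33, 0.56, 0.46, 0.62, 0.77]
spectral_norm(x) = 0.89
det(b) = 0.00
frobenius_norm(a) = 0.80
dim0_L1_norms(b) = [1.19, 1.21, 1.43, 1.01, 0.85, 1.08, 1.56]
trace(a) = 0.66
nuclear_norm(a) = 1.64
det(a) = -0.00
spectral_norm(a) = 0.53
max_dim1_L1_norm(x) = 1.77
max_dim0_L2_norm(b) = 0.71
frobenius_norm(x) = 1.37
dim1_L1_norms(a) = [0.47, 0.72, 0.38, 0.64, 0.67, 1.04, 0.72]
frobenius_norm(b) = 1.49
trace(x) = -0.49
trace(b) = 0.17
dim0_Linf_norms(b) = [0.38, 0.44, 0.37, 0.33, 0.24, 0.31, 0.48]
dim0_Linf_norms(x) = [0.29, 0.34, 0.5, 0.18, 0.29, 0.32, 0.36]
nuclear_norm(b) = 3.39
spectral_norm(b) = 0.96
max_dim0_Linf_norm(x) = 0.5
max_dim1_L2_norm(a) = 0.43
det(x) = 0.00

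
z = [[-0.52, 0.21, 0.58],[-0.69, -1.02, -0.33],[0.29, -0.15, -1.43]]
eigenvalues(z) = [-0.54, -0.85, -1.57]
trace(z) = -2.97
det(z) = -0.73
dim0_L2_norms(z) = [0.91, 1.05, 1.58]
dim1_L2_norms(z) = [0.81, 1.27, 1.47]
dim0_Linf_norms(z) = [0.69, 1.02, 1.43]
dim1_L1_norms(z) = [1.31, 2.04, 1.87]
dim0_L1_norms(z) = [1.5, 1.38, 2.34]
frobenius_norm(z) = 2.10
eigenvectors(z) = [[-0.45, -0.09, -0.47], [0.85, 0.95, -0.06], [-0.29, -0.29, 0.88]]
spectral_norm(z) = 1.67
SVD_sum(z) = [[-0.1, 0.22, 0.64],  [0.08, -0.18, -0.51],  [0.2, -0.47, -1.33]] + [[-0.20,-0.21,0.04], [-0.79,-0.82,0.17], [0.21,0.21,-0.04]] + [[-0.22, 0.19, -0.1], [0.03, -0.02, 0.01], [-0.12, 0.10, -0.05]]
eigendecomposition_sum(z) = [[-0.63,-0.17,-0.35], [1.20,0.32,0.66], [-0.41,-0.11,-0.23]] + [[0.18, 0.13, 0.10], [-1.88, -1.37, -1.1], [0.58, 0.42, 0.34]] + [[-0.06, 0.25, 0.83], [-0.01, 0.03, 0.11], [0.12, -0.46, -1.54]]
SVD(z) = [[-0.41, 0.24, -0.88],[0.33, 0.94, 0.10],[0.85, -0.24, -0.46]] @ diag([1.6728614878428305, 1.2260480446413258, 0.35516282846527236]) @ [[0.14, -0.33, -0.93], [-0.69, -0.71, 0.14], [0.71, -0.62, 0.32]]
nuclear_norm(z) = 3.25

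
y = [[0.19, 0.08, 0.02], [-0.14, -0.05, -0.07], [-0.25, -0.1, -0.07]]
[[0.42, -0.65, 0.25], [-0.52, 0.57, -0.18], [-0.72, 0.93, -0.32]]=y @ [[2.06, -3.53, 1.28], [-0.52, 0.60, 0.09], [3.65, -1.51, -0.11]]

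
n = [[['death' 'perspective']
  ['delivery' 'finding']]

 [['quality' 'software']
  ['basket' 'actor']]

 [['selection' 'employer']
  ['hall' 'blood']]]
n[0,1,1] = 'finding'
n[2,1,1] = 'blood'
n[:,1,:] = [['delivery', 'finding'], ['basket', 'actor'], ['hall', 'blood']]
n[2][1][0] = 'hall'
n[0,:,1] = ['perspective', 'finding']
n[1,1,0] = 'basket'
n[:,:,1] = [['perspective', 'finding'], ['software', 'actor'], ['employer', 'blood']]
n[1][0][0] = 'quality'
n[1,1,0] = 'basket'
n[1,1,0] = 'basket'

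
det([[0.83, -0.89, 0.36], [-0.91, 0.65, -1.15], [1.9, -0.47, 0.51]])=1.068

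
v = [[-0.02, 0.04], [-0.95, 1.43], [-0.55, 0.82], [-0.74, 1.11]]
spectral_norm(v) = 2.39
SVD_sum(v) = [[-0.02, 0.04], [-0.95, 1.43], [-0.55, 0.82], [-0.74, 1.11]] + [[0.00, 0.0], [0.00, 0.00], [-0.00, -0.0], [-0.0, -0.00]]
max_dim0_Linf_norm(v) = 1.43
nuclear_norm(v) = 2.40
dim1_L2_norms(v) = [0.04, 1.72, 0.99, 1.33]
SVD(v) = [[-0.02,0.82], [-0.72,0.31], [-0.41,-0.47], [-0.56,-0.08]] @ diag([2.3882953646774414, 0.006726890830739151]) @ [[0.55, -0.83], [0.83, 0.55]]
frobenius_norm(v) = 2.39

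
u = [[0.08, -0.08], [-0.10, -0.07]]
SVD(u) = [[-0.55, 0.84], [0.84, 0.55]] @ diag([0.12833408502609878, 0.10597340525110087]) @ [[-0.99, -0.12], [0.12, -0.99]]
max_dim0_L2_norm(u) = 0.13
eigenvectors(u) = [[0.89, 0.39], [-0.46, 0.92]]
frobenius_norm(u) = 0.17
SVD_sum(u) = [[0.07, 0.01], [-0.11, -0.01]] + [[0.01, -0.09], [0.01, -0.06]]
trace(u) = 0.01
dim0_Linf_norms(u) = [0.1, 0.08]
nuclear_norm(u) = 0.23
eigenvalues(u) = [0.12, -0.11]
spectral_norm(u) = 0.13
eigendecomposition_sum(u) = [[0.10, -0.04], [-0.05, 0.02]] + [[-0.02, -0.04], [-0.05, -0.09]]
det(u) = -0.01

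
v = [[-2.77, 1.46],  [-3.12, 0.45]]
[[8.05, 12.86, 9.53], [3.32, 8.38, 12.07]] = v @ [[-0.37, -1.95, -4.03],[4.81, 5.11, -1.12]]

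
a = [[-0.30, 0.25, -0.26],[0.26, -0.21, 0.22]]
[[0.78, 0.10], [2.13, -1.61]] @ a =[[-0.21, 0.17, -0.18], [-1.06, 0.87, -0.91]]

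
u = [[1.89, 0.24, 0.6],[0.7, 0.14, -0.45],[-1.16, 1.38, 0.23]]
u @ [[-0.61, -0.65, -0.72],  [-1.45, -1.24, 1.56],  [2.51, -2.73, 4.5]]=[[0.01, -3.16, 1.71], [-1.76, 0.60, -2.31], [-0.72, -1.59, 4.02]]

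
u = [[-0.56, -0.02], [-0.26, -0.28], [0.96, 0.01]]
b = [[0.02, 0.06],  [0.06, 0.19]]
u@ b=[[-0.01, -0.04],[-0.02, -0.07],[0.02, 0.06]]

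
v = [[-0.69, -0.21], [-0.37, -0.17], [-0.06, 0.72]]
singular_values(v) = [0.88, 0.66]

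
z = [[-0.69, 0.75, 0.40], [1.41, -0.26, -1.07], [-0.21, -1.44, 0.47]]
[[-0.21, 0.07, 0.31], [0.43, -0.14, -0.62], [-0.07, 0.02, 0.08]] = z @ [[0.38, 0.02, 0.09],[0.02, 0.03, 0.15],[0.09, 0.15, 0.66]]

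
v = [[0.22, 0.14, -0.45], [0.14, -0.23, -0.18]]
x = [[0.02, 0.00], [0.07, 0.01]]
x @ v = [[0.00, 0.0, -0.01], [0.02, 0.01, -0.03]]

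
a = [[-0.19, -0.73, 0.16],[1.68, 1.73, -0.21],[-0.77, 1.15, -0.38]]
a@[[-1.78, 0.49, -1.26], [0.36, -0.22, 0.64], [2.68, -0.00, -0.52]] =[[0.50,0.07,-0.31], [-2.93,0.44,-0.9], [0.77,-0.63,1.90]]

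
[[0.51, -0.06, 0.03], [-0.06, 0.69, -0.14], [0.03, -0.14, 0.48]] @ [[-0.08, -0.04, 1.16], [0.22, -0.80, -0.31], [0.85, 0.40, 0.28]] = [[-0.03, 0.04, 0.62], [0.04, -0.61, -0.32], [0.37, 0.30, 0.21]]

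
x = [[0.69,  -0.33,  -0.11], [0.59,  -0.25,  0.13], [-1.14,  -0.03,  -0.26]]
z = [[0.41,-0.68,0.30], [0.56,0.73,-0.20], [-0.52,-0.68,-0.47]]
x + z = [[1.10,-1.01,0.19], [1.15,0.48,-0.07], [-1.66,-0.71,-0.73]]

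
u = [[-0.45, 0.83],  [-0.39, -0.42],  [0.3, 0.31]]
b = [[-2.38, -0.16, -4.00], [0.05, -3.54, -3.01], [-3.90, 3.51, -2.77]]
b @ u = [[-0.07, -3.15], [0.46, 0.6], [-0.44, -5.57]]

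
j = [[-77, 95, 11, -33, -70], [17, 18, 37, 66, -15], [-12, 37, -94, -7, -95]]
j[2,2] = -94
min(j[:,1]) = 18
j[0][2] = 11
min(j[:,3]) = -33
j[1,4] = -15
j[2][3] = -7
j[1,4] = -15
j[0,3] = -33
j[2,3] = -7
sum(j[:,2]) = -46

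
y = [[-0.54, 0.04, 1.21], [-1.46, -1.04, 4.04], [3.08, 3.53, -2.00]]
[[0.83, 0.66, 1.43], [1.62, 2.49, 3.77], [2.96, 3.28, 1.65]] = y@[[0.24, 1.62, 0.29], [1.06, 0.23, 0.94], [0.76, 1.26, 1.28]]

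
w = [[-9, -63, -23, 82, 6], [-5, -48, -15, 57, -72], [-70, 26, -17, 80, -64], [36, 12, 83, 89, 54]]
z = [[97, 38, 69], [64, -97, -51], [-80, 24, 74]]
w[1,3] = 57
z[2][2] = 74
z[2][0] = -80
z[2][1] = 24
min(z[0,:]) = 38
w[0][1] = -63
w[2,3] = 80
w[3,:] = [36, 12, 83, 89, 54]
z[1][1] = -97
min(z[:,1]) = -97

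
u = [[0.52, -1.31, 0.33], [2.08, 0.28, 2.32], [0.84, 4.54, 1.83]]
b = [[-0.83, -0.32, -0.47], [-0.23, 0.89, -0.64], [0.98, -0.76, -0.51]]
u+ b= [[-0.31, -1.63, -0.14],[1.85, 1.17, 1.68],[1.82, 3.78, 1.32]]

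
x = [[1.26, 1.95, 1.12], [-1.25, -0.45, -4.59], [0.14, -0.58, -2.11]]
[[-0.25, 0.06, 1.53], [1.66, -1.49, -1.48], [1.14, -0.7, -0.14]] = x @ [[0.45,-0.09,0.86], [-0.15,-0.12,0.19], [-0.47,0.36,0.07]]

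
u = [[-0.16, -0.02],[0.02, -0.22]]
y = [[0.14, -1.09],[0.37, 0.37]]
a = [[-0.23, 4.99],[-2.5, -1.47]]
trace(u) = -0.38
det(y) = 0.46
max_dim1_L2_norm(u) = 0.22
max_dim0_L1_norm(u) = 0.24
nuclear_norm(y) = 1.55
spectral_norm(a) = 5.23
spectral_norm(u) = 0.22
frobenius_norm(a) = 5.78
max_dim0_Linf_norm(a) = 4.99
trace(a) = -1.70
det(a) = 12.81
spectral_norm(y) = 1.15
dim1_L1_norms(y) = [1.23, 0.74]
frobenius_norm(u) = 0.27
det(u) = 0.04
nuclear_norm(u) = 0.38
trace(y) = 0.51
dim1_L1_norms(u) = [0.18, 0.24]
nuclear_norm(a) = 7.68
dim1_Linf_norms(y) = [1.09, 0.37]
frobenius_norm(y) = 1.22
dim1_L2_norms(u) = [0.16, 0.22]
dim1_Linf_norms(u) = [0.16, 0.22]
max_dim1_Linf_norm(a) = 4.99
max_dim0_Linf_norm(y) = 1.09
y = a @ u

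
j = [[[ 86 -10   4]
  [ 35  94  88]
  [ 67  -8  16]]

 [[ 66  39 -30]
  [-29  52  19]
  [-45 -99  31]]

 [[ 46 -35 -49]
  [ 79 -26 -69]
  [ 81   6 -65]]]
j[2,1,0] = 79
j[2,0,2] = -49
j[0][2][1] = -8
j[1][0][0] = 66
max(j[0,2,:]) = 67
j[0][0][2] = 4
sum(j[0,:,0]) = 188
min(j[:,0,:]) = -49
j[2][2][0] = 81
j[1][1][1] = 52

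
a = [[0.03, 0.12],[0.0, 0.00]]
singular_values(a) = [0.12, 0.0]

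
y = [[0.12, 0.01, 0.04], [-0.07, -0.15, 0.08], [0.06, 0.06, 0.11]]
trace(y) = 0.08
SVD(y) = [[-0.44, -0.47, -0.77],  [0.79, -0.61, -0.08],  [-0.43, -0.64, 0.64]] @ diag([0.1998500703067276, 0.15504348587548364, 0.07225971828048283]) @ [[-0.67, -0.74, -0.01], [-0.33, 0.31, -0.89], [-0.66, 0.59, 0.46]]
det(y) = -0.00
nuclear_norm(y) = 0.43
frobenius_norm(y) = 0.26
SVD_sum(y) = [[0.06, 0.07, 0.00], [-0.11, -0.12, -0.00], [0.06, 0.06, 0.0]] + [[0.02, -0.02, 0.06], [0.03, -0.03, 0.08], [0.03, -0.03, 0.09]] + [[0.04, -0.03, -0.03], [0.00, -0.0, -0.00], [-0.03, 0.03, 0.02]]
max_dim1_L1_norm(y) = 0.3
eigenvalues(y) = [-0.17, 0.08, 0.17]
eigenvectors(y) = [[-0.0, 0.7, 0.66], [0.98, -0.41, 0.04], [-0.21, -0.58, 0.75]]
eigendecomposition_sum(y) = [[0.00, 0.0, -0.0], [-0.05, -0.16, 0.05], [0.01, 0.03, -0.01]] + [[0.04,-0.01,-0.04], [-0.03,0.00,0.02], [-0.04,0.01,0.03]] + [[0.08,0.02,0.08], [0.01,0.0,0.01], [0.09,0.02,0.09]]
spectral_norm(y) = 0.20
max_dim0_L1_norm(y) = 0.25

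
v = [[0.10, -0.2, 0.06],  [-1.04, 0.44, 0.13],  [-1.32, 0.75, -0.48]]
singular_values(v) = [1.92, 0.4, 0.12]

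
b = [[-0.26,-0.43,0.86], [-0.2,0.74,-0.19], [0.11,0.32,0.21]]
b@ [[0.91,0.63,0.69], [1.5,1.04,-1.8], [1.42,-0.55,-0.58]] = [[0.34, -1.08, 0.1],[0.66, 0.75, -1.36],[0.88, 0.29, -0.62]]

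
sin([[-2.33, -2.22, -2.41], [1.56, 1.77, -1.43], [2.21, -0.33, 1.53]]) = [[-7.35, -3.97, -4.45], [2.92, -0.36, -2.09], [3.97, -0.29, -0.65]]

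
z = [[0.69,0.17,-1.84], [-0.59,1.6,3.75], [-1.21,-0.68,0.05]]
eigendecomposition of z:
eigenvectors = [[0.66+0.00j, (0.18+0.29j), 0.18-0.29j],[(-0.58+0j), (-0.9+0j), -0.90-0.00j],[(0.48+0j), 0.04-0.26j, (0.04+0.26j)]]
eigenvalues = [(-0.79+0j), (1.57+1.29j), (1.57-1.29j)]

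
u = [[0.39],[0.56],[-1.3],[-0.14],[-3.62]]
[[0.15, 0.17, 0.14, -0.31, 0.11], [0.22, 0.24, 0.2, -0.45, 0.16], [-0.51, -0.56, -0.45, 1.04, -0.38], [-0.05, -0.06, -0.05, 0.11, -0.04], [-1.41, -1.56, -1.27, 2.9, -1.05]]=u @ [[0.39, 0.43, 0.35, -0.8, 0.29]]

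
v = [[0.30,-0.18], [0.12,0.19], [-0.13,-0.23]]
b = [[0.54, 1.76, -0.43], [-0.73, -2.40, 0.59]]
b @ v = [[0.43, 0.34],[-0.58, -0.46]]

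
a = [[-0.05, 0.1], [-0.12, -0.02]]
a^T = [[-0.05, -0.12], [0.10, -0.02]]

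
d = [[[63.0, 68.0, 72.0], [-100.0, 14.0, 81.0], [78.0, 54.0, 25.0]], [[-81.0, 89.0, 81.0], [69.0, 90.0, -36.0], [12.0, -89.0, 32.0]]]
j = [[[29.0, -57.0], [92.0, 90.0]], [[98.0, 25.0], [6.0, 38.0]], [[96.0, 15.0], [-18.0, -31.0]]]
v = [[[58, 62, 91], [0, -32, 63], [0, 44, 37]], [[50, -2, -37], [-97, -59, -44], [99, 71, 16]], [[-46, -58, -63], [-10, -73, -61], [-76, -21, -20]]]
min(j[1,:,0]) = 6.0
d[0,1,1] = 14.0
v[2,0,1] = -58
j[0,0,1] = -57.0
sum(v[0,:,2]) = 191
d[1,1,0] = 69.0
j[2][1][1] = -31.0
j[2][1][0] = -18.0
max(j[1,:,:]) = 98.0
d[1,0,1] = 89.0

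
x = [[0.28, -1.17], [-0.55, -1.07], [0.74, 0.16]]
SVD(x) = [[-0.67, 0.58], [-0.72, -0.33], [0.2, 0.75]] @ diag([1.6199509473391325, 0.9185090790052362]) @ [[0.22, 0.98], [0.98, -0.22]]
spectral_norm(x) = 1.62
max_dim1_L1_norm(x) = 1.62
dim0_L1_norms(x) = [1.57, 2.4]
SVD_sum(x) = [[-0.24, -1.05], [-0.25, -1.14], [0.07, 0.31]] + [[0.52, -0.12],[-0.30, 0.07],[0.67, -0.15]]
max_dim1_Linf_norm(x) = 1.17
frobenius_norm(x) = 1.86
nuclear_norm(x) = 2.54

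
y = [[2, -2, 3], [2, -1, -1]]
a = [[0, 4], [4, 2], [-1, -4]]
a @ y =[[8, -4, -4], [12, -10, 10], [-10, 6, 1]]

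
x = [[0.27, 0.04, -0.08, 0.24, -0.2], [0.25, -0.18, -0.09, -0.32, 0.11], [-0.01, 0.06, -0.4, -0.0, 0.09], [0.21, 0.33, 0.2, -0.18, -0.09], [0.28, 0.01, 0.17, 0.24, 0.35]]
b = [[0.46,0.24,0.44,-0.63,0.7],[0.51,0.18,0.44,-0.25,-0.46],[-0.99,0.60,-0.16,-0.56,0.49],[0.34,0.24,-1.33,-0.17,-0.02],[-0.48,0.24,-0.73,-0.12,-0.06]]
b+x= [[0.73, 0.28, 0.36, -0.39, 0.5], [0.76, 0.0, 0.35, -0.57, -0.35], [-1.0, 0.66, -0.56, -0.56, 0.58], [0.55, 0.57, -1.13, -0.35, -0.11], [-0.20, 0.25, -0.56, 0.12, 0.29]]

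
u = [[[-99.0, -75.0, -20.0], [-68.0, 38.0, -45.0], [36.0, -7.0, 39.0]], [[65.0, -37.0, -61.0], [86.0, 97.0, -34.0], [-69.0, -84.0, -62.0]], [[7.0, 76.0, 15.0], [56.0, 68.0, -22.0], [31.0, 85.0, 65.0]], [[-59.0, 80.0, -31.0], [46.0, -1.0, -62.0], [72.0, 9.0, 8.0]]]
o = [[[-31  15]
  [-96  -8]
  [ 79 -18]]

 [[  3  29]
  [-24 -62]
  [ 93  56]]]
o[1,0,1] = 29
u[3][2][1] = 9.0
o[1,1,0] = -24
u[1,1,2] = -34.0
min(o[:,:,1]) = -62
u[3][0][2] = -31.0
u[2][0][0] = 7.0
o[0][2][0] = 79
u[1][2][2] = -62.0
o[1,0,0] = 3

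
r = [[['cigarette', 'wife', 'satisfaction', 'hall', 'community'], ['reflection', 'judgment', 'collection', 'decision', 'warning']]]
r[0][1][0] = 'reflection'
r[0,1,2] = 'collection'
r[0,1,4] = 'warning'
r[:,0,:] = [['cigarette', 'wife', 'satisfaction', 'hall', 'community']]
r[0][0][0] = 'cigarette'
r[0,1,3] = 'decision'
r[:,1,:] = [['reflection', 'judgment', 'collection', 'decision', 'warning']]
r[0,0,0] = 'cigarette'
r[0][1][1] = 'judgment'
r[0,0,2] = 'satisfaction'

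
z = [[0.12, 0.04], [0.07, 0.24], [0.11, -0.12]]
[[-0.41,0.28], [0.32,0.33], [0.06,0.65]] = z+[[-0.53, 0.24],[0.25, 0.09],[-0.05, 0.77]]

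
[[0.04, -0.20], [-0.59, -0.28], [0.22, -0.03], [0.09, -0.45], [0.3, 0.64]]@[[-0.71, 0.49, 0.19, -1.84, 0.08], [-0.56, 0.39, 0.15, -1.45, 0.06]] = [[0.08, -0.06, -0.02, 0.22, -0.01], [0.58, -0.40, -0.15, 1.49, -0.06], [-0.14, 0.1, 0.04, -0.36, 0.02], [0.19, -0.13, -0.05, 0.49, -0.02], [-0.57, 0.4, 0.15, -1.48, 0.06]]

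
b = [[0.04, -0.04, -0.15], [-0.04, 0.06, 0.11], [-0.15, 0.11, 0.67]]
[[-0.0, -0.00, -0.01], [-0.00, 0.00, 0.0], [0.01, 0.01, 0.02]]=b @ [[0.06, -0.01, -0.10],[-0.03, -0.03, -0.04],[0.03, 0.02, 0.02]]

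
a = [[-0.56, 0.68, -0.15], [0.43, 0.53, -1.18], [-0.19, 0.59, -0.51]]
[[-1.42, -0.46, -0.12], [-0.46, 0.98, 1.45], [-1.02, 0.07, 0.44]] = a @ [[1.26, 0.32, 0.31], [-0.96, -0.64, -0.19], [0.42, -1.00, -1.2]]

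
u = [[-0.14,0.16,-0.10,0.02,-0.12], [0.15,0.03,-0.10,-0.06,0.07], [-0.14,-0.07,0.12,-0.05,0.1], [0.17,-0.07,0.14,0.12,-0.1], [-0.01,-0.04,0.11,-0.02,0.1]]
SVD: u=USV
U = [[-0.71, -0.14, 0.39, -0.52, -0.22], [0.05, -0.34, -0.74, -0.35, -0.45], [0.11, 0.74, 0.08, -0.01, -0.66], [0.63, -0.43, 0.53, -0.22, -0.30], [0.28, 0.37, -0.08, -0.75, 0.47]]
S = [0.34, 0.3, 0.24, 0.06, 0.01]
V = [[0.58,  -0.52,  0.58,  0.14,  0.19], [-0.7,  -0.23,  0.39,  -0.26,  0.49], [-0.37,  0.0,  0.47,  0.48,  -0.64], [-0.17,  -0.82,  -0.47,  -0.02,  -0.26], [-0.11,  -0.00,  -0.26,  0.83,  0.49]]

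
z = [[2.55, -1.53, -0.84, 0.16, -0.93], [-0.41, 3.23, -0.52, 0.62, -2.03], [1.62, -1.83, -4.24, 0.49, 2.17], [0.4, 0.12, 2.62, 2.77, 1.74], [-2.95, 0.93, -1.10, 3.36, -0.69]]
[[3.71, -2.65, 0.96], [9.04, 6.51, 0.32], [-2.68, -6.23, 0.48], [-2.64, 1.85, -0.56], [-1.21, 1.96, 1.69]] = z @ [[1.75, 0.10, -0.09], [1.80, 1.84, -0.32], [-0.37, 0.56, -0.22], [0.19, 0.27, 0.34], [-1.79, -0.36, -0.49]]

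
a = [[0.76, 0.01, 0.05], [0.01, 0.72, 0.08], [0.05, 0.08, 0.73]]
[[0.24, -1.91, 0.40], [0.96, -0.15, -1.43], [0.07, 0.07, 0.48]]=a@[[0.3,-2.53,0.5], [1.34,-0.2,-2.09], [-0.07,0.29,0.85]]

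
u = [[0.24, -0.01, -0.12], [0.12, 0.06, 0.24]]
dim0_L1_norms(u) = [0.36, 0.07, 0.36]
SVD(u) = [[-0.16,0.99], [0.99,0.16]] @ diag([0.2751363298439521, 0.2683281572999748]) @ [[0.29, 0.22, 0.93], [0.96, -0.00, -0.29]]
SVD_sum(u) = [[-0.01, -0.01, -0.04], [0.08, 0.06, 0.25]] + [[0.25, -0.00, -0.08], [0.04, -0.0, -0.01]]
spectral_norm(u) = 0.28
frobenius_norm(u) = 0.38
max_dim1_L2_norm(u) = 0.27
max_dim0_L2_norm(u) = 0.27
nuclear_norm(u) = 0.54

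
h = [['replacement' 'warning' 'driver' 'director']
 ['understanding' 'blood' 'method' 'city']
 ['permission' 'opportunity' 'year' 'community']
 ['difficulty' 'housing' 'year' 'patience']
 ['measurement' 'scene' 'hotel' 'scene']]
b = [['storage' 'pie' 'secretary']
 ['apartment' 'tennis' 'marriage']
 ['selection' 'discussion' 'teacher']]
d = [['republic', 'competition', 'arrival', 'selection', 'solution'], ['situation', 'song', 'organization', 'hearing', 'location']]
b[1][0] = 'apartment'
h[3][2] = 'year'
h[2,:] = ['permission', 'opportunity', 'year', 'community']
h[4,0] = 'measurement'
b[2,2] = 'teacher'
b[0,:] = ['storage', 'pie', 'secretary']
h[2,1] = 'opportunity'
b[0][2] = 'secretary'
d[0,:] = ['republic', 'competition', 'arrival', 'selection', 'solution']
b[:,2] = ['secretary', 'marriage', 'teacher']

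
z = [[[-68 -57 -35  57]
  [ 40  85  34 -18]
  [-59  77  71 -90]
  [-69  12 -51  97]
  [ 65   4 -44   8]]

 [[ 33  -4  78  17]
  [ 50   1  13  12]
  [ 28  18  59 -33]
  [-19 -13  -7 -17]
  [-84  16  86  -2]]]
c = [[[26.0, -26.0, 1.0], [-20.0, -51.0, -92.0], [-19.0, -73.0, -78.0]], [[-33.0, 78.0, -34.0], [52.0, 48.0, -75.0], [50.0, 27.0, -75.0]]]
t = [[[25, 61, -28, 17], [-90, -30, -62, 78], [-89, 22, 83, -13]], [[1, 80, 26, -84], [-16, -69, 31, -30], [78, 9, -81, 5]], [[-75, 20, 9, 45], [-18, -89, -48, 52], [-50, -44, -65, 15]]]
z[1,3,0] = -19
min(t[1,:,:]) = -84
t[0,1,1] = -30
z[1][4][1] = 16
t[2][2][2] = -65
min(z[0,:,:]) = -90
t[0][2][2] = 83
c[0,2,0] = -19.0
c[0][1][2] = -92.0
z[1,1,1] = 1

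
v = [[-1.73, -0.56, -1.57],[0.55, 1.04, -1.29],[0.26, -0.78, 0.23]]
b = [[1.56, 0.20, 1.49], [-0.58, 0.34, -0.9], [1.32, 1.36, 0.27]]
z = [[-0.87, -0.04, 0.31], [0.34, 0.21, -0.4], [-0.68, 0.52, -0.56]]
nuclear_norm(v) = 4.85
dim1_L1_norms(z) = [1.22, 0.95, 1.76]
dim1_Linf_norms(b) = [1.56, 0.9, 1.36]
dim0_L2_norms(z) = [1.16, 0.56, 0.75]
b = z @ v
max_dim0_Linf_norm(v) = 1.73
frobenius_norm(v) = 3.09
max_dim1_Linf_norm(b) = 1.56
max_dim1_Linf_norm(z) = 0.87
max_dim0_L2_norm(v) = 2.04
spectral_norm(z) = 1.18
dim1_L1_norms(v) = [3.86, 2.88, 1.27]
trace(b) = 2.17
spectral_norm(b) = 2.76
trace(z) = -1.22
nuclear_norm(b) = 4.18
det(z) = 0.00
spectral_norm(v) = 2.43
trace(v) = -0.46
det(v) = 2.68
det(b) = 0.00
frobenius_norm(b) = 3.10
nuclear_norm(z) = 2.09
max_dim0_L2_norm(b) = 2.12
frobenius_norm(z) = 1.49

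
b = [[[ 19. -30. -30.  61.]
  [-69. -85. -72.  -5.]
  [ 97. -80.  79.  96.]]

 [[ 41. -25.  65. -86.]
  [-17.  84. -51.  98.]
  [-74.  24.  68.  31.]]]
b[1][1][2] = -51.0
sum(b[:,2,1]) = -56.0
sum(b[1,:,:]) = 158.0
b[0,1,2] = -72.0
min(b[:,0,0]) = 19.0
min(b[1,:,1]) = -25.0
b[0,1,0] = -69.0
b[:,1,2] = [-72.0, -51.0]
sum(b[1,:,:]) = 158.0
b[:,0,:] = [[19.0, -30.0, -30.0, 61.0], [41.0, -25.0, 65.0, -86.0]]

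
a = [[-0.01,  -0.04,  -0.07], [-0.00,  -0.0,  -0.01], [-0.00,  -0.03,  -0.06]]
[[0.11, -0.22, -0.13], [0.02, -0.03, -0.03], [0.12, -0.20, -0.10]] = a@[[2.72, -2.6, 1.24], [-0.02, 1.03, -1.66], [-2.0, 2.86, 2.58]]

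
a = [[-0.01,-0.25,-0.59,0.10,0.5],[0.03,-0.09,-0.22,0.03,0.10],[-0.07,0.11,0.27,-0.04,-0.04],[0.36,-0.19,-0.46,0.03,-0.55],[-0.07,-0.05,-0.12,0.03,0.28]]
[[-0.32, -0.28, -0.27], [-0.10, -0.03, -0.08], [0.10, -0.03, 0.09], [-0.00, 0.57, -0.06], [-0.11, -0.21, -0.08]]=a @ [[-0.56, 0.66, 0.15], [0.04, -0.15, 0.8], [0.09, 0.04, 0.01], [-0.29, 0.01, -0.17], [-0.47, -0.58, -0.09]]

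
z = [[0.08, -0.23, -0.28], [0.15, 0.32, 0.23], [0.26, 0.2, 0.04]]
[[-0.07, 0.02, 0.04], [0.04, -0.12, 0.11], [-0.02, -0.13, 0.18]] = z@ [[-0.17, -0.34, 0.4], [0.09, -0.23, 0.45], [0.14, 0.01, -0.41]]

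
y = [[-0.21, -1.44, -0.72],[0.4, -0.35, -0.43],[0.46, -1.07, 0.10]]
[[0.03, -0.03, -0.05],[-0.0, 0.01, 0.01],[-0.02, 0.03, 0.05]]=y @ [[-0.04, 0.05, 0.09],[0.0, -0.0, -0.00],[-0.03, 0.03, 0.05]]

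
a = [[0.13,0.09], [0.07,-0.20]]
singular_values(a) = [0.22, 0.15]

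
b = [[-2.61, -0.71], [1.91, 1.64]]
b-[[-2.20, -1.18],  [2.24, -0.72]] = [[-0.41, 0.47], [-0.33, 2.36]]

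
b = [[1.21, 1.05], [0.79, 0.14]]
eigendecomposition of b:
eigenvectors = [[0.9, -0.55],[0.44, 0.83]]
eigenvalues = [1.73, -0.38]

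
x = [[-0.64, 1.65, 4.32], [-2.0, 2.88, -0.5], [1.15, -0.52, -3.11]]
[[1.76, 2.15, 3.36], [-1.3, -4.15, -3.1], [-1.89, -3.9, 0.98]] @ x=[[-1.56, 7.35, -3.92], [5.57, -12.49, 6.1], [10.14, -14.86, -9.26]]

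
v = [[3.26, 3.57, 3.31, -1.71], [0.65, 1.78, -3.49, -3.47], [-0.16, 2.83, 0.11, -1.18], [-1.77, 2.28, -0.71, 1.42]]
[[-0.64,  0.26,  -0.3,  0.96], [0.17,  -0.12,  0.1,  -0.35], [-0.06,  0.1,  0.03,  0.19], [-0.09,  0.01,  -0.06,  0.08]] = v @ [[-0.18, -0.03, -0.14, 0.13], [-0.09, 0.02, -0.05, 0.11], [0.01, 0.07, 0.04, 0.09], [-0.14, -0.03, -0.12, 0.09]]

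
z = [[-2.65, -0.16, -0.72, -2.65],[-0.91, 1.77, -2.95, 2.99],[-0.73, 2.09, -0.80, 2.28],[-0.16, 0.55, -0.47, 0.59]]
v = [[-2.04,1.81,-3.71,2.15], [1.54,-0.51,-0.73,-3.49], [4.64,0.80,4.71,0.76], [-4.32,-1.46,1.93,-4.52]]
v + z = [[-4.69, 1.65, -4.43, -0.5], [0.63, 1.26, -3.68, -0.50], [3.91, 2.89, 3.91, 3.04], [-4.48, -0.91, 1.46, -3.93]]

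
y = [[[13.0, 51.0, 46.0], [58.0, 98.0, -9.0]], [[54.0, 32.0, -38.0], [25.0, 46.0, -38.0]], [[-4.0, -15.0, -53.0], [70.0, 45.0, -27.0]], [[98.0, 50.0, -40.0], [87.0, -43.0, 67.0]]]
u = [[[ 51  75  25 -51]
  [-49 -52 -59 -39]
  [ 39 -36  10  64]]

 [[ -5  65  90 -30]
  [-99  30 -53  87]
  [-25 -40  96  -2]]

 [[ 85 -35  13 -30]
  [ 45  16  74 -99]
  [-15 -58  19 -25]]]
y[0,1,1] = 98.0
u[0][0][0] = 51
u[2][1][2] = 74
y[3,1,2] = 67.0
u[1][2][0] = -25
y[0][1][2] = -9.0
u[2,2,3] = -25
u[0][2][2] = 10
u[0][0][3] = -51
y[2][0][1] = -15.0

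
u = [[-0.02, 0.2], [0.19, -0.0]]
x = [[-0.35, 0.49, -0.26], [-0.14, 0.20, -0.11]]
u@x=[[-0.02, 0.03, -0.02],[-0.07, 0.09, -0.05]]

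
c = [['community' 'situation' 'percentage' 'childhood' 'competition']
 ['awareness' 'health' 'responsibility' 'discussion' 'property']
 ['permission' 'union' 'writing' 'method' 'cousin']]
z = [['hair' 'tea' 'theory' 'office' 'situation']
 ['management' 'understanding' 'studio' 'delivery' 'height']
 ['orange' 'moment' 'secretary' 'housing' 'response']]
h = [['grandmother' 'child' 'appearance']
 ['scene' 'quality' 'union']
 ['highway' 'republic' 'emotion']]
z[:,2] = ['theory', 'studio', 'secretary']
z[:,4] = ['situation', 'height', 'response']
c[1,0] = 'awareness'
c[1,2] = 'responsibility'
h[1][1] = 'quality'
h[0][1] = 'child'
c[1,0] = 'awareness'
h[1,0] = 'scene'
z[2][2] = 'secretary'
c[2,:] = ['permission', 'union', 'writing', 'method', 'cousin']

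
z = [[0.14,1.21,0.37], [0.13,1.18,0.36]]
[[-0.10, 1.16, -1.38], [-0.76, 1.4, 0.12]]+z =[[0.04, 2.37, -1.01], [-0.63, 2.58, 0.48]]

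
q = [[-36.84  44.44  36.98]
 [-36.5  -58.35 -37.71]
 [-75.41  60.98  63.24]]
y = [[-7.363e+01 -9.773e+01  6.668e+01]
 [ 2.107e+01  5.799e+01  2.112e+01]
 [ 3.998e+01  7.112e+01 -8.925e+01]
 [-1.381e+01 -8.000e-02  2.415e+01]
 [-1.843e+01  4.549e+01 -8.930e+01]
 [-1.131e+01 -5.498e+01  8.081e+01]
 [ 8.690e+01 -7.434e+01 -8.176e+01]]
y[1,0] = 21.07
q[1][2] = -37.71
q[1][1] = -58.35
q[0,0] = -36.84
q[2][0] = -75.41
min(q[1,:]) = -58.35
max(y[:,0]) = 86.9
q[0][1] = 44.44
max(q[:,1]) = 60.98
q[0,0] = -36.84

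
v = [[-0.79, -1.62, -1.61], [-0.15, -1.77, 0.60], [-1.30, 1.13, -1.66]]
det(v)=3.859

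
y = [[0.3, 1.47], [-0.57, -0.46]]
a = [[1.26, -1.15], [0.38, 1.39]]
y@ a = [[0.94,1.7], [-0.89,0.02]]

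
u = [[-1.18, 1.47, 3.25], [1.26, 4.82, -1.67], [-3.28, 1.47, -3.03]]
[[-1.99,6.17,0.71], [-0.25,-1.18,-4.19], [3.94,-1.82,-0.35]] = u @ [[-0.58, -0.62, -0.48], [-0.16, 0.43, -0.63], [-0.75, 1.48, 0.33]]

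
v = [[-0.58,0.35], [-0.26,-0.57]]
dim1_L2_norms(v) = [0.68, 0.63]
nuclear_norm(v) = 1.30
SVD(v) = [[-0.88, 0.47],[0.47, 0.88]] @ diag([0.6961609399359286, 0.6056070885545545]) @ [[0.56, -0.83],[-0.83, -0.56]]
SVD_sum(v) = [[-0.35,0.51], [0.18,-0.27]] + [[-0.23, -0.16], [-0.44, -0.30]]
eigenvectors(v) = [[(0.76+0j), (0.76-0j)],[0.01+0.65j, (0.01-0.65j)]]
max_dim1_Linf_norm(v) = 0.58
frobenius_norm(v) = 0.92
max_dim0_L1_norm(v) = 0.92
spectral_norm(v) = 0.70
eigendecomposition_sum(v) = [[-0.29+0.15j,  0.18+0.33j],  [(-0.13-0.25j),  (-0.28+0.16j)]] + [[(-0.29-0.15j), 0.18-0.33j],[-0.13+0.25j, -0.28-0.16j]]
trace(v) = -1.15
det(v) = 0.42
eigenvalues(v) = [(-0.57+0.3j), (-0.57-0.3j)]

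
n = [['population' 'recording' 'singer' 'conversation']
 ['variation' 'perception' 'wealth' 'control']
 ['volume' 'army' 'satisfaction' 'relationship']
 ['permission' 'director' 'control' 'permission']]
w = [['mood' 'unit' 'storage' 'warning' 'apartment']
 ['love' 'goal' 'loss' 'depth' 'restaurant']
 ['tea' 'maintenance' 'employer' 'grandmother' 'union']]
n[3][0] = 'permission'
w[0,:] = ['mood', 'unit', 'storage', 'warning', 'apartment']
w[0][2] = 'storage'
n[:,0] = ['population', 'variation', 'volume', 'permission']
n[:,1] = ['recording', 'perception', 'army', 'director']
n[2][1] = 'army'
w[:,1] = ['unit', 'goal', 'maintenance']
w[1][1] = 'goal'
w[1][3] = 'depth'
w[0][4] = 'apartment'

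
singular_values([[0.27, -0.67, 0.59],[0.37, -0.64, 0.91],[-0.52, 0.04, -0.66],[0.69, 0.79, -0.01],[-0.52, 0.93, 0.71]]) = [1.68, 1.37, 1.0]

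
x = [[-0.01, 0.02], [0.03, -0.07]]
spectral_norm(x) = 0.08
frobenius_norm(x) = 0.08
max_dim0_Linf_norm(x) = 0.07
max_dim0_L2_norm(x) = 0.07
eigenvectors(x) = [[0.92,-0.28],[0.40,0.96]]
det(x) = 0.00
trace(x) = -0.08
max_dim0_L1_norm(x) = 0.09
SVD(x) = [[-0.28,0.96], [0.96,0.28]] @ diag([0.079362537121026, 0.0012600403619594828]) @ [[0.4, -0.92], [-0.92, -0.40]]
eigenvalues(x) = [-0.0, -0.08]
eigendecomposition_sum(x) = [[-0.0, -0.00], [-0.00, -0.0]] + [[-0.01, 0.02], [0.03, -0.07]]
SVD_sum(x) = [[-0.01, 0.02], [0.03, -0.07]] + [[-0.00, -0.0], [-0.00, -0.0]]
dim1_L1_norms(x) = [0.03, 0.1]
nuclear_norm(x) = 0.08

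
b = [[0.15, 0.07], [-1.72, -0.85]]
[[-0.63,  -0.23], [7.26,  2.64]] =b@[[-3.24, -1.08], [-1.99, -0.92]]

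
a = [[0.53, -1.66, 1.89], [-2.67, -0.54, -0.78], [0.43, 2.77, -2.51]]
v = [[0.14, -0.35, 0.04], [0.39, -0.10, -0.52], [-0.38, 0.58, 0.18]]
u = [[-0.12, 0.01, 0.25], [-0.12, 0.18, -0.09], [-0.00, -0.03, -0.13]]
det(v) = 0.00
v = a @ u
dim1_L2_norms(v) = [0.38, 0.66, 0.72]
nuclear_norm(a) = 7.42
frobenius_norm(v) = 1.04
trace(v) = 0.22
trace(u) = -0.07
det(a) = 0.01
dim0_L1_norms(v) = [0.91, 1.03, 0.74]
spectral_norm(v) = 0.92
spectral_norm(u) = 0.31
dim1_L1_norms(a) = [4.08, 3.99, 5.71]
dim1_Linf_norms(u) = [0.25, 0.18, 0.13]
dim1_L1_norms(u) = [0.38, 0.39, 0.16]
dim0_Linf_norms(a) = [2.67, 2.77, 2.51]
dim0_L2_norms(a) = [2.76, 3.27, 3.24]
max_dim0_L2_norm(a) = 3.27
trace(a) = -2.52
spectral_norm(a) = 4.50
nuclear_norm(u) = 0.59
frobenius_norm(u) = 0.39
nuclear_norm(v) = 1.42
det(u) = 0.00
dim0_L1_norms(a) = [3.63, 4.97, 5.18]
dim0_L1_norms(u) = [0.24, 0.22, 0.47]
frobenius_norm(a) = 5.37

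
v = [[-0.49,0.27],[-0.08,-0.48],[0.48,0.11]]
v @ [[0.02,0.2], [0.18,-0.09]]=[[0.04, -0.12], [-0.09, 0.03], [0.03, 0.09]]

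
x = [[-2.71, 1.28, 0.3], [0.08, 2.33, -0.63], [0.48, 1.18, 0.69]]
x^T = [[-2.71, 0.08, 0.48], [1.28, 2.33, 1.18], [0.30, -0.63, 0.69]]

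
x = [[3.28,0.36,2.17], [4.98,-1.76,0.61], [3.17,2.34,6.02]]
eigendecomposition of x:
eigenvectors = [[-0.07, -0.44, 0.41], [-0.94, -0.68, 0.26], [0.32, 0.59, 0.88]]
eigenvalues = [-1.58, 0.94, 8.18]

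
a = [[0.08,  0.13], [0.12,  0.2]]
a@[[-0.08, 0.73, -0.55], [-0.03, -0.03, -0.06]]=[[-0.01,0.05,-0.05],[-0.02,0.08,-0.08]]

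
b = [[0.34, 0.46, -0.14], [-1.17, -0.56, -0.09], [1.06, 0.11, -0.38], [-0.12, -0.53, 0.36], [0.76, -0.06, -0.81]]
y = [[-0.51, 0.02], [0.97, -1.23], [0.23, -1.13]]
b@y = [[0.24, -0.4], [0.03, 0.77], [-0.52, 0.32], [-0.37, 0.24], [-0.63, 1.00]]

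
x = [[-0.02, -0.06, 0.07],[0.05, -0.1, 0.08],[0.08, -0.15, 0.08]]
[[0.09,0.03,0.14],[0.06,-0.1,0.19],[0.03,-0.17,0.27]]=x @ [[-0.41, -1.57, -0.53], [0.41, 0.43, -1.94], [1.54, 0.31, 0.25]]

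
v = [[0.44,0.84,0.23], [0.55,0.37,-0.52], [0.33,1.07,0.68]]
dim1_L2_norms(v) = [0.98, 0.84, 1.31]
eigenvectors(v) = [[-0.75+0.00j, 0.49+0.11j, 0.49-0.11j], [(0.5+0j), (-0.1+0.28j), (-0.1-0.28j)], [(-0.44+0j), (0.81+0j), (0.81-0j)]]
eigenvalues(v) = [(0.01+0j), (0.74+0.42j), (0.74-0.42j)]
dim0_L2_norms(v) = [0.78, 1.41, 0.89]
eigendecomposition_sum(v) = [[0.01+0.00j, -0.00+0.00j, -0.00+0.00j], [(-0-0j), 0.00-0.00j, 0.00+0.00j], [0.00+0.00j, -0.00+0.00j, -0.00+0.00j]] + [[(0.22-0.49j), (0.42-0.36j), 0.12+0.43j], [0.28+0.17j, 0.18+0.28j, -0.26+0.04j], [0.16-0.86j, 0.54-0.73j, 0.34+0.63j]] + [[(0.22+0.49j), (0.42+0.36j), 0.12-0.43j], [(0.28-0.17j), 0.18-0.28j, -0.26-0.04j], [0.16+0.86j, 0.54+0.73j, (0.34-0.63j)]]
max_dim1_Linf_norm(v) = 1.07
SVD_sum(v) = [[0.38, 0.83, 0.33], [0.14, 0.31, 0.12], [0.49, 1.09, 0.43]] + [[0.06, 0.01, -0.1], [0.41, 0.06, -0.64], [-0.16, -0.03, 0.25]] + [[0.0, -0.00, 0.00], [-0.00, 0.00, -0.0], [-0.0, 0.0, -0.0]]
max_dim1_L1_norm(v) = 2.08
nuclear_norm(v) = 2.47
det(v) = 0.00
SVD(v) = [[-0.59, -0.14, -0.79], [-0.22, -0.92, 0.32], [-0.78, 0.36, 0.51]] @ diag([1.640388603055639, 0.8289839194188623, 0.0033003499984017837]) @ [[-0.39, -0.86, -0.34], [-0.54, -0.08, 0.84], [-0.75, 0.51, -0.43]]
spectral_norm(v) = 1.64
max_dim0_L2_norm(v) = 1.41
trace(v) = 1.49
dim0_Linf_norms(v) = [0.55, 1.07, 0.68]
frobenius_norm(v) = 1.84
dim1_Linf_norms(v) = [0.84, 0.55, 1.07]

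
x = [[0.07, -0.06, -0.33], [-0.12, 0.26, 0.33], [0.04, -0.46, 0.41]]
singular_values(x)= [0.66, 0.51, 0.0]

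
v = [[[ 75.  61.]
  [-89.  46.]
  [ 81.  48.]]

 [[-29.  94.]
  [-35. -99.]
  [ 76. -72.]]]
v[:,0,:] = [[75.0, 61.0], [-29.0, 94.0]]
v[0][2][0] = 81.0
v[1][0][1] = 94.0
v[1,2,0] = 76.0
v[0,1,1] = 46.0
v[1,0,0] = -29.0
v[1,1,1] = -99.0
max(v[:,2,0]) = 81.0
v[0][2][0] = 81.0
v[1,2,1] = -72.0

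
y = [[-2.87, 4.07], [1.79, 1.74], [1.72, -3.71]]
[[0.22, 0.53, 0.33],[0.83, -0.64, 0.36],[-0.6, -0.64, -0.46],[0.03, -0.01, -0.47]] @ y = [[0.88, 0.59], [-2.91, 0.93], [-0.21, -1.85], [-0.91, 1.85]]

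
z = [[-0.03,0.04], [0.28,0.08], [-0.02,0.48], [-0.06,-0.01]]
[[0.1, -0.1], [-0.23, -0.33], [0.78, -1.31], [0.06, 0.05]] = z @ [[-1.29,-0.41], [1.58,-2.75]]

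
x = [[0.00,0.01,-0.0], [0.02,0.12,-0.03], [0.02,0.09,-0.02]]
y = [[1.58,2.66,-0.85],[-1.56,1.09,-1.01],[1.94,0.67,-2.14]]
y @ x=[[0.04, 0.26, -0.06], [0.0, 0.02, -0.01], [-0.03, -0.09, 0.02]]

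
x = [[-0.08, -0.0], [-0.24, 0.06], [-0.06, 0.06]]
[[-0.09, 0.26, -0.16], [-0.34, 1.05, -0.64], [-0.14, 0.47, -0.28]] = x@ [[1.13, -3.19, 2.02], [-1.17, 4.67, -2.61]]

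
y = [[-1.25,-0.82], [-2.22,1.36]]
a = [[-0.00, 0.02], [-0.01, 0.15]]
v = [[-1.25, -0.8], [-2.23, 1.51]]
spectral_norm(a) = 0.15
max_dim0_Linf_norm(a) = 0.15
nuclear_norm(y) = 4.01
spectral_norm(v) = 2.78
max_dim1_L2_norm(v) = 2.69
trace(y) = 0.11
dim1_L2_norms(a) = [0.02, 0.15]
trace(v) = 0.26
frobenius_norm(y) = 3.00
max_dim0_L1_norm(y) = 3.47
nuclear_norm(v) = 4.10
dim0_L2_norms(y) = [2.55, 1.59]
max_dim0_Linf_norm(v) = 2.23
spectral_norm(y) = 2.71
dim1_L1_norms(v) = [2.05, 3.74]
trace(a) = 0.15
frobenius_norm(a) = 0.15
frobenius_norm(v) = 3.07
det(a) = 0.00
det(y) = -3.52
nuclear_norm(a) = 0.15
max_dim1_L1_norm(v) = 3.74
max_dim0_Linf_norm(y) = 2.22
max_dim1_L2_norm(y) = 2.6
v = a + y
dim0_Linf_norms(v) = [2.23, 1.51]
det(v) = -3.67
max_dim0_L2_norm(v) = 2.56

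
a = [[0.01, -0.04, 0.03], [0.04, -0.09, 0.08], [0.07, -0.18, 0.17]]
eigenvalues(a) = [(0.1+0j), (-0+0.01j), (-0-0.01j)]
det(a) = 0.00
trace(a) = 0.09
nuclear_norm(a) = 0.30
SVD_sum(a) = [[0.01, -0.04, 0.03], [0.04, -0.09, 0.08], [0.07, -0.18, 0.17]] + [[-0.01, -0.0, -0.00],[0.00, 0.00, 0.00],[-0.0, -0.0, -0.00]] + [[0.0, -0.0, -0.00], [0.0, -0.0, -0.00], [-0.00, 0.0, 0.00]]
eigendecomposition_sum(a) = [[0.01+0.00j, (-0.02+0j), 0.02+0.00j], [(0.03+0j), -0.08+0.00j, 0.08+0.00j], [0.06+0.00j, -0.17+0.00j, 0.17+0.00j]] + [[0.00+0.01j, (-0.01-0j), -0j], [0.01+0.00j, -0.01+0.01j, 0.00-0.00j], [(0.01-0j), -0.00+0.01j, 0.00-0.00j]] + [[0.00-0.01j,(-0.01+0j),0j], [(0.01-0j),-0.01-0.01j,0.00+0.00j], [(0.01+0j),(-0-0.01j),0.00+0.00j]]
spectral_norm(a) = 0.29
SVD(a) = [[-0.17, 0.90, -0.39], [-0.44, -0.42, -0.79], [-0.88, 0.03, 0.47]] @ diag([0.29123280333461826, 0.006950743553300532, 0.005928020404470653]) @ [[-0.28, 0.7, -0.65], [-0.83, -0.52, -0.21], [-0.49, 0.48, 0.73]]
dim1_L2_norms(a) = [0.05, 0.13, 0.26]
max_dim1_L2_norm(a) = 0.26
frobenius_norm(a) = 0.29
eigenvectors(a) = [[0.12+0.00j, (-0.17-0.47j), (-0.17+0.47j)],  [(0.41+0j), -0.62+0.00j, (-0.62-0j)],  [(0.9+0j), (-0.58+0.16j), -0.58-0.16j]]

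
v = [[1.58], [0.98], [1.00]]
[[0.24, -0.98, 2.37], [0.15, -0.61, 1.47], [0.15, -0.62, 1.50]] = v@[[0.15, -0.62, 1.50]]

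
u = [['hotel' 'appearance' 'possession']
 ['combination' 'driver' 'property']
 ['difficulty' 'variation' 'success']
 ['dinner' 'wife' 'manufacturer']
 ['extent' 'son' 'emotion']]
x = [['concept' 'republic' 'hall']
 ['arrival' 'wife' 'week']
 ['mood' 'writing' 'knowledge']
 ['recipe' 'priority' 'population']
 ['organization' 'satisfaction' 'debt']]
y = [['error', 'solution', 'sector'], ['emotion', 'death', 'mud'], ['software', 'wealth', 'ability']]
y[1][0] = 'emotion'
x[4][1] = 'satisfaction'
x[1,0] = 'arrival'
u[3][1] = 'wife'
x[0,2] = 'hall'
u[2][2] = 'success'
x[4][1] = 'satisfaction'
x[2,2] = 'knowledge'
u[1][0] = 'combination'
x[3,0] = 'recipe'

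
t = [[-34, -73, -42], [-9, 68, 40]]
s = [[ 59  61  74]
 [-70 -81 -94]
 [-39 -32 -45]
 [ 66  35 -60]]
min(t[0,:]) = -73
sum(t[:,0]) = -43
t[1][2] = 40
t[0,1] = -73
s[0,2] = 74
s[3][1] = 35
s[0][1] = 61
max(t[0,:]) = -34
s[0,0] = 59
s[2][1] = -32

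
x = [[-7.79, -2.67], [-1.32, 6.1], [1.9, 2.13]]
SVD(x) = [[-0.92, -0.29], [0.24, -0.95], [0.31, -0.13]] @ diag([8.735867993997198, 6.212641176782651]) @ [[0.85, 0.52], [0.52, -0.85]]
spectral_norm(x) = 8.74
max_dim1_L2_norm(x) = 8.23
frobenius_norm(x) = 10.72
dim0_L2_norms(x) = [8.13, 6.99]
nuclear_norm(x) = 14.95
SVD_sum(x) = [[-6.86,-4.20], [1.76,1.07], [2.33,1.43]] + [[-0.93, 1.53], [-3.08, 5.03], [-0.43, 0.70]]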